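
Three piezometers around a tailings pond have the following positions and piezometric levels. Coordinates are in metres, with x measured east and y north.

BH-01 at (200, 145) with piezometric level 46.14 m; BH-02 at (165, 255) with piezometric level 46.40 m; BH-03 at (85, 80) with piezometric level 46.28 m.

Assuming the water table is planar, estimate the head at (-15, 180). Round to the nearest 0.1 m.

Taking BH-01 as reference: BH-02−BH-01 = (-35, 110, +0.26); BH-03−BH-01 = (-115, -65, +0.14).
Determinant of the coordinate differences = (-35)·(-65) − (-115)·110 = 14925.
∂h/∂x = [(+0.26)·(-65) − (+0.14)·110] / 14925 = -0.002164
∂h/∂y = [(-35)·(+0.14) − (-115)·(+0.26)] / 14925 = +0.001675
h(-15, 180) = 46.14 + (-0.002164)·(-215) + (+0.001675)·(35) = 46.14 +0.465 +0.059 = 46.664 m.

46.7 m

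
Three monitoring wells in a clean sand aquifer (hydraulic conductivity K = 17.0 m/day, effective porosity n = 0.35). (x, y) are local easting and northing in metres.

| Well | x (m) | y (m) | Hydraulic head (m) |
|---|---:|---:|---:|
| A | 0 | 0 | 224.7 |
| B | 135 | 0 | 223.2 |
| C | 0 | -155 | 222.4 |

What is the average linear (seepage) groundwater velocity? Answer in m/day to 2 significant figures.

∂h/∂x = (223.2 − 224.7) / (135 − 0) = -0.01111
∂h/∂y = (222.4 − 224.7) / (-155 − 0) = +0.01484
|∇h| = √(-0.01111² + 0.01484²) = 0.01854
Seepage velocity v = K·i/n = 17.0 × 0.01854 / 0.35 = 0.9005 m/day.

0.90 m/day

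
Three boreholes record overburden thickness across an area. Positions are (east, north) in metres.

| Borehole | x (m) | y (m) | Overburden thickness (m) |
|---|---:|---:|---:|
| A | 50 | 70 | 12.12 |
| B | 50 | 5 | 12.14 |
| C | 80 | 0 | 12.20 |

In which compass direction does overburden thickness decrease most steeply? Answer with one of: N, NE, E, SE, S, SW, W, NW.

W

With d = a·x + b·y + c and A as origin, the differences give:
  0·a + (-65)·b = +0.02
  30·a + (-70)·b = +0.08
Eliminate b (×(-70) and ×(-65), subtract): 1950·a = 3.800 → a = ∂d/∂x = +0.001949
Back-substitute: b = ∂d/∂y = -0.0003077.
Steepest decrease is along −∇f = (-0.001949 E, +0.0003077 N) → west.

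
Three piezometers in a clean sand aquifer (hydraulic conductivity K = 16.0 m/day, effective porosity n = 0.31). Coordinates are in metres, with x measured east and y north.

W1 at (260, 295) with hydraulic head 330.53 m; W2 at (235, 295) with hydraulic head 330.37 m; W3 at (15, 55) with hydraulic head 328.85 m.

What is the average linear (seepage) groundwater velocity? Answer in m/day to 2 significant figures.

0.33 m/day

With h = a·x + b·y + c and W1 as origin, the differences give:
  (-25)·a + 0·b = -0.16
  (-245)·a + (-240)·b = -1.68
Eliminate b (×(-240) and ×0, subtract): 6000·a = 38.400 → a = ∂h/∂x = +0.006400
Back-substitute: b = ∂h/∂y = +0.0004667.
|∇h| = √(0.006400² + 0.0004667²) = 0.006417
Seepage velocity v = K·i/n = 16.0 × 0.006417 / 0.31 = 0.3312 m/day.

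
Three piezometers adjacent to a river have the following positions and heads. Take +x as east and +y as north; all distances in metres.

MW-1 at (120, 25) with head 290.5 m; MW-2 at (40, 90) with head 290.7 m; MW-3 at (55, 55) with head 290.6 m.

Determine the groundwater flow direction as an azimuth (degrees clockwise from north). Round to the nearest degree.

Taking MW-1 as reference: MW-2−MW-1 = (-80, 65, +0.2); MW-3−MW-1 = (-65, 30, +0.1).
Determinant of the coordinate differences = (-80)·30 − (-65)·65 = 1825.
∂h/∂x = [(+0.2)·30 − (+0.1)·65] / 1825 = -0.0002740
∂h/∂y = [(-80)·(+0.1) − (-65)·(+0.2)] / 1825 = +0.002740
Flow direction (−∇h) has components (+0.0002740 E, -0.002740 N).
Azimuth = atan2(E, N) = atan2(+0.0002740, -0.002740) = 174.3° ≈ 174°.

174°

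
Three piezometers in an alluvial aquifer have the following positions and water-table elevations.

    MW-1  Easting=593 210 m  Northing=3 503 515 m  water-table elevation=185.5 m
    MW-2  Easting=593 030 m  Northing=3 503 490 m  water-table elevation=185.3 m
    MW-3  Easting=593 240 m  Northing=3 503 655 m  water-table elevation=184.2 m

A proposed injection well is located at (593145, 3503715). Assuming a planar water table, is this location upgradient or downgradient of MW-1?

downgradient

Taking MW-1 as reference: MW-2−MW-1 = (-180, -25, -0.2); MW-3−MW-1 = (30, 140, -1.3).
Determinant of the coordinate differences = (-180)·140 − 30·(-25) = -24450.
∂h/∂x = [(-0.2)·140 − (-1.3)·(-25)] / -24450 = +0.002474
∂h/∂y = [(-180)·(-1.3) − 30·(-0.2)] / -24450 = -0.009816
Head at (593145, 3503715) = 185.5 + (+0.002474)·(-65) + (-0.009816)·(200) = 183.38 m.
That is lower than the 185.5 m at MW-1, so the point is downgradient.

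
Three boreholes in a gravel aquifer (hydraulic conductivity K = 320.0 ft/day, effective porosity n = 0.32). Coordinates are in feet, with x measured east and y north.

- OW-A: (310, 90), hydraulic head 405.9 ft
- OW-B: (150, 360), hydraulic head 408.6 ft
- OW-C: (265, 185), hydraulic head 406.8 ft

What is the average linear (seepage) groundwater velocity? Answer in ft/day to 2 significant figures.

8.6 ft/day

Differences from OW-A: to OW-B (Δx, Δy, Δh) = (-160, 270, +2.7); to OW-C = (-45, 95, +0.9).
Determinant of the coordinate differences = (-160)·95 − (-45)·270 = -3050.
∂h/∂x = [(+2.7)·95 − (+0.9)·270] / -3050 = -0.004426
∂h/∂y = [(-160)·(+0.9) − (-45)·(+2.7)] / -3050 = +0.007377
|∇h| = √(-0.004426² + 0.007377²) = 0.008603
Seepage velocity v = K·i/n = 320.0 × 0.008603 / 0.32 = 8.603 ft/day.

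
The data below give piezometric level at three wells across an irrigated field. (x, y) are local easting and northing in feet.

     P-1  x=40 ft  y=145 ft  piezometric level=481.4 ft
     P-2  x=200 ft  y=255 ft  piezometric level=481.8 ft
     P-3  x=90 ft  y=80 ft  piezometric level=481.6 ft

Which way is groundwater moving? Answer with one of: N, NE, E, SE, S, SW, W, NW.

W

Taking P-1 as reference: P-2−P-1 = (160, 110, +0.4); P-3−P-1 = (50, -65, +0.2).
Solve a·Δx + b·Δy = Δh: det = 160·(-65) − 50·110 = -15900.
∂h/∂x = [(+0.4)·(-65) − (+0.2)·110] / -15900 = +0.003019
∂h/∂y = [160·(+0.2) − 50·(+0.4)] / -15900 = -0.0007547
Flow = −∇h = (-0.003019 east, +0.0007547 north), which points west.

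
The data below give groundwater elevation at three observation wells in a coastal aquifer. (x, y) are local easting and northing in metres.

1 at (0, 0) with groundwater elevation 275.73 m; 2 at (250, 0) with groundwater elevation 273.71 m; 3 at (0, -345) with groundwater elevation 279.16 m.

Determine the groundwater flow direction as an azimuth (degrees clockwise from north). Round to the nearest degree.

039°

∂h/∂x = (273.71 − 275.73) / (250 − 0) = -0.008080
∂h/∂y = (279.16 − 275.73) / (-345 − 0) = -0.009942
Flow direction (−∇h) has components (+0.008080 E, +0.009942 N).
Azimuth = atan2(E, N) = atan2(+0.008080, +0.009942) = 39.1° ≈ 039°.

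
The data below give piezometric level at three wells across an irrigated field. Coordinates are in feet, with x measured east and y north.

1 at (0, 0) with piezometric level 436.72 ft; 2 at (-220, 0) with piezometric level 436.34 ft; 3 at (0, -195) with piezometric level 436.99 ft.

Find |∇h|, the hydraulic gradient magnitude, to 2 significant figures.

∂h/∂x = (436.34 − 436.72) / (-220 − 0) = +0.001727
∂h/∂y = (436.99 − 436.72) / (-195 − 0) = -0.001385
|∇h| = √(0.001727² + -0.001385²) = 0.002214

0.0022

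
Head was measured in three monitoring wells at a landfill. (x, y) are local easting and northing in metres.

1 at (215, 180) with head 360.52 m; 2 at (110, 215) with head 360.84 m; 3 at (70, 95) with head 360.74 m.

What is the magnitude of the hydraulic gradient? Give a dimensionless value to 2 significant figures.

0.0030

Three-point gradient (reference 1): Δ to 2 = (-105, 35, +0.32), Δ to 3 = (-145, -85, +0.22).
∂h/∂x = -0.002493, ∂h/∂y = +0.001664 (det = 14000).
|∇h| = √(-0.002493² + 0.001664²) = 0.002997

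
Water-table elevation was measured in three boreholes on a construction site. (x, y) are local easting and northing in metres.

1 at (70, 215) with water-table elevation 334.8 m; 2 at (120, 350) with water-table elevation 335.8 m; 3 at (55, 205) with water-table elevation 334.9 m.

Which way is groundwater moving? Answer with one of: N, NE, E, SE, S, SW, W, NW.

Differences from 1: to 2 (Δx, Δy, Δh) = (50, 135, +1.0); to 3 = (-15, -10, +0.1).
Solve a·Δx + b·Δy = Δh: det = 50·(-10) − (-15)·135 = 1525.
∂h/∂x = [(+1.0)·(-10) − (+0.1)·135] / 1525 = -0.01541
∂h/∂y = [50·(+0.1) − (-15)·(+1.0)] / 1525 = +0.01311
Flow = −∇h = (+0.01541 east, -0.01311 north), which points southeast.

SE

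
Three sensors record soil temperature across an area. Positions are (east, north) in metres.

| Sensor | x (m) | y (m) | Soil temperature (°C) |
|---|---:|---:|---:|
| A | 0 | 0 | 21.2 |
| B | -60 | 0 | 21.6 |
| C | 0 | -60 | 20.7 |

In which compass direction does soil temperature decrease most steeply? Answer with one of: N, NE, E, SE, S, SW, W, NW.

∂T/∂x = (21.6 − 21.2) / (-60 − 0) = -0.006667
∂T/∂y = (20.7 − 21.2) / (-60 − 0) = +0.008333
Steepest decrease is along −∇f = (+0.006667 E, -0.008333 N) → southeast.

SE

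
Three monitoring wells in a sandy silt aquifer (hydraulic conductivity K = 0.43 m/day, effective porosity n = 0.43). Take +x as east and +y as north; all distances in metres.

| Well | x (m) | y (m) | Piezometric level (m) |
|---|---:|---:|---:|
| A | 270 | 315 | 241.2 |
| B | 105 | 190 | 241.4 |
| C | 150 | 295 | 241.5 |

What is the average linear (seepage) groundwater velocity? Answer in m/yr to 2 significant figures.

Taking A as reference: B−A = (-165, -125, +0.2); C−A = (-120, -20, +0.3).
Determinant of the coordinate differences = (-165)·(-20) − (-120)·(-125) = -11700.
∂h/∂x = [(+0.2)·(-20) − (+0.3)·(-125)] / -11700 = -0.002863
∂h/∂y = [(-165)·(+0.3) − (-120)·(+0.2)] / -11700 = +0.002179
|∇h| = √(-0.002863² + 0.002179²) = 0.003598
Seepage velocity v = K·i/n = 0.43 × 0.003598 / 0.43 = 0.003598 m/day = 1.314 m/yr.

1.3 m/yr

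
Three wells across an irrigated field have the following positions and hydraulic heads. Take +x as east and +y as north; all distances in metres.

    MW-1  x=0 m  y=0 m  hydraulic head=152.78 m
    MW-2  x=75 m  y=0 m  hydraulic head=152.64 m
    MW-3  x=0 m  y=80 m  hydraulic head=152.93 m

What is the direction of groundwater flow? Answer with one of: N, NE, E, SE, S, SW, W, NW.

∂h/∂x = (152.64 − 152.78) / (75 − 0) = -0.001867
∂h/∂y = (152.93 − 152.78) / (80 − 0) = +0.001875
Flow = −∇h = (+0.001867 east, -0.001875 north), which points southeast.

SE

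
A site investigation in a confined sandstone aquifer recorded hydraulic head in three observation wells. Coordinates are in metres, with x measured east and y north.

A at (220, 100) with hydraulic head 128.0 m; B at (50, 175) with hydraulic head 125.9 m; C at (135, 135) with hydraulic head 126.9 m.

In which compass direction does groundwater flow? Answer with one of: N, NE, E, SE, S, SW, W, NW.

SW

With h = a·x + b·y + c and A as origin, the differences give:
  (-170)·a + 75·b = -2.1
  (-85)·a + 35·b = -1.1
Eliminate b (×35 and ×75, subtract): 425·a = 9.00 → a = ∂h/∂x = +0.02118
Back-substitute: b = ∂h/∂y = +0.02000.
Flow = −∇h = (-0.02118 east, -0.02000 north), which points southwest.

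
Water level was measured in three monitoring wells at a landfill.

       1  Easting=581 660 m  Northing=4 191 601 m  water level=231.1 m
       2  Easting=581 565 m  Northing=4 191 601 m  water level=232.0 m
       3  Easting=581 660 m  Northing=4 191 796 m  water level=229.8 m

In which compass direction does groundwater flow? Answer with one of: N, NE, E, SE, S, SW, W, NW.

∂h/∂x = (232.0 − 231.1) / (581565 − 581660) = -0.009474
∂h/∂y = (229.8 − 231.1) / (4191796 − 4191601) = -0.006667
Flow = −∇h = (+0.009474 east, +0.006667 north), which points northeast.

NE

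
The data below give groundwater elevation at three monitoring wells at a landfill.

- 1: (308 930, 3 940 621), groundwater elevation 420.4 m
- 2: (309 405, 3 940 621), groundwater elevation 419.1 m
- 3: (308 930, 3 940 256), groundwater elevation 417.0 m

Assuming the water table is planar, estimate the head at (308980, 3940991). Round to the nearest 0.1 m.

∂h/∂x = (419.1 − 420.4) / (309405 − 308930) = -0.002737
∂h/∂y = (417.0 − 420.4) / (3940256 − 3940621) = +0.009315
h(308980, 3940991) = 420.4 + (-0.002737)·(50) + (+0.009315)·(370) = 420.4 -0.137 +3.447 = 423.710 m.

423.7 m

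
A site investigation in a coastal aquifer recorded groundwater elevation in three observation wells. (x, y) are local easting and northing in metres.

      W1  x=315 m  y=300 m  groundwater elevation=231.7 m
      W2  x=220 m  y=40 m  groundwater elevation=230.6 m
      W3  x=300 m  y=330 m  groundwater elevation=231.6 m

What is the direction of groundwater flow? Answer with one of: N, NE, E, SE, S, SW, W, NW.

W

Taking W1 as reference: W2−W1 = (-95, -260, -1.1); W3−W1 = (-15, 30, -0.1).
Solve a·Δx + b·Δy = Δh: det = (-95)·30 − (-15)·(-260) = -6750.
∂h/∂x = [(-1.1)·30 − (-0.1)·(-260)] / -6750 = +0.008741
∂h/∂y = [(-95)·(-0.1) − (-15)·(-1.1)] / -6750 = +0.001037
Flow = −∇h = (-0.008741 east, -0.001037 north), which points west.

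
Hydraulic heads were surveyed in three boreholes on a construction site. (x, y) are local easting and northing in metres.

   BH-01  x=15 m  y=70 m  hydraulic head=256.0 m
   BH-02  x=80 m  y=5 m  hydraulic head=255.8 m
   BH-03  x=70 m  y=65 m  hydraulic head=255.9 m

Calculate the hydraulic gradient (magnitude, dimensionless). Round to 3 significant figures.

Differences from BH-01: to BH-02 (Δx, Δy, Δh) = (65, -65, -0.2); to BH-03 = (55, -5, -0.1).
Solve a·Δx + b·Δy = Δh: det = 65·(-5) − 55·(-65) = 3250.
∂h/∂x = [(-0.2)·(-5) − (-0.1)·(-65)] / 3250 = -0.001692
∂h/∂y = [65·(-0.1) − 55·(-0.2)] / 3250 = +0.001385
|∇h| = √(-0.001692² + 0.001385²) = 0.002187

0.00219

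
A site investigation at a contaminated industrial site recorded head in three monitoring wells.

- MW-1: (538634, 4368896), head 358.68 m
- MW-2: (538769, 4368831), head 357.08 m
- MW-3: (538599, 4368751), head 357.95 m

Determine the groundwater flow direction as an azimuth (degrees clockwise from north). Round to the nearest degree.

130°

With h = a·x + b·y + c and MW-1 as origin, the differences give:
  135·a + (-65)·b = -1.60
  (-35)·a + (-145)·b = -0.73
Eliminate b (×(-145) and ×(-65), subtract): -21850·a = 184.550 → a = ∂h/∂x = -0.008446
Back-substitute: b = ∂h/∂y = +0.007073.
Flow direction (−∇h) has components (+0.008446 E, -0.007073 N).
Azimuth = atan2(E, N) = atan2(+0.008446, -0.007073) = 129.9° ≈ 130°.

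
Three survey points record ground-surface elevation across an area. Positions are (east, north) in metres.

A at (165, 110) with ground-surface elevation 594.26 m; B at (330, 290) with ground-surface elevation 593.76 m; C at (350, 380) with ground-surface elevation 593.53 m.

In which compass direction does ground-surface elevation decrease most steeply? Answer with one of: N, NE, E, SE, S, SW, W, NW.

Differences from A: to B (Δx, Δy, Δh) = (165, 180, -0.50); to C = (185, 270, -0.73).
Determinant of the coordinate differences = 165·270 − 185·180 = 11250.
∂z/∂x = [(-0.50)·270 − (-0.73)·180] / 11250 = -0.0003200
∂z/∂y = [165·(-0.73) − 185·(-0.50)] / 11250 = -0.002484
Steepest decrease is along −∇f = (+0.0003200 E, +0.002484 N) → north.

N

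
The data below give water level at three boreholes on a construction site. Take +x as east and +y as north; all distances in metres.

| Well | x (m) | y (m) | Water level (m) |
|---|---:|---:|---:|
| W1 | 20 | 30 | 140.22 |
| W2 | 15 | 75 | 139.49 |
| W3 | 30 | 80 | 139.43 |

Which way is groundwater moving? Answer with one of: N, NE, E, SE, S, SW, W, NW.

Differences from W1: to W2 (Δx, Δy, Δh) = (-5, 45, -0.73); to W3 = (10, 50, -0.79).
Determinant of the coordinate differences = (-5)·50 − 10·45 = -700.
∂h/∂x = [(-0.73)·50 − (-0.79)·45] / -700 = +0.001357
∂h/∂y = [(-5)·(-0.79) − 10·(-0.73)] / -700 = -0.01607
Flow = −∇h = (-0.001357 east, +0.01607 north), which points north.

N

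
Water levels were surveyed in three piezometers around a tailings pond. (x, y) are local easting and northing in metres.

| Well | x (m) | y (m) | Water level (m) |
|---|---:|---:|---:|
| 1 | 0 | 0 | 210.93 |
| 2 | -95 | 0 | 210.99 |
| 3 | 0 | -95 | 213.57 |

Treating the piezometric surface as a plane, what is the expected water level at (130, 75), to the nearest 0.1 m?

∂h/∂x = (210.99 − 210.93) / (-95 − 0) = -0.0006316
∂h/∂y = (213.57 − 210.93) / (-95 − 0) = -0.02779
h(130, 75) = 210.93 + (-0.0006316)·(130) + (-0.02779)·(75) = 210.93 -0.082 -2.084 = 208.764 m.

208.8 m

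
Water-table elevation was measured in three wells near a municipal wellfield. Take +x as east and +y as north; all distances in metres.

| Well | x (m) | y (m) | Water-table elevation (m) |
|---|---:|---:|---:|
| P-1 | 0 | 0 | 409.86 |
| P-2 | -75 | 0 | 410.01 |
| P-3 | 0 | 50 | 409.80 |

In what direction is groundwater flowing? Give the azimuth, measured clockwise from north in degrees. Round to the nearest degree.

∂h/∂x = (410.01 − 409.86) / (-75 − 0) = -0.002000
∂h/∂y = (409.80 − 409.86) / (50 − 0) = -0.001200
Flow direction (−∇h) has components (+0.002000 E, +0.001200 N).
Azimuth = atan2(E, N) = atan2(+0.002000, +0.001200) = 59.0° ≈ 059°.

059°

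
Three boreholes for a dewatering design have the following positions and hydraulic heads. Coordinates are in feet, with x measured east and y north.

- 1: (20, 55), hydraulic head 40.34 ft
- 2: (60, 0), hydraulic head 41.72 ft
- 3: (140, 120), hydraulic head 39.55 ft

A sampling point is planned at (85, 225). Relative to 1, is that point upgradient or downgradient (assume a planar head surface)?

downgradient

Taking 1 as reference: 2−1 = (40, -55, +1.38); 3−1 = (120, 65, -0.79).
Determinant of the coordinate differences = 40·65 − 120·(-55) = 9200.
∂h/∂x = [(+1.38)·65 − (-0.79)·(-55)] / 9200 = +0.005027
∂h/∂y = [40·(-0.79) − 120·(+1.38)] / 9200 = -0.02143
Head at (85, 225) = 40.34 + (+0.005027)·(65) + (-0.02143)·(170) = 37.02 ft.
That is lower than the 40.34 ft at 1, so the point is downgradient.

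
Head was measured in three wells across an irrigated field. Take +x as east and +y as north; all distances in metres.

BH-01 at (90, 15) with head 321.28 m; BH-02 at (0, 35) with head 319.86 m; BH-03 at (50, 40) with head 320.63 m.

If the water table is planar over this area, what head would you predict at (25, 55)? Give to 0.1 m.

With h = a·x + b·y + c and BH-01 as origin, the differences give:
  (-90)·a + 20·b = -1.42
  (-40)·a + 25·b = -0.65
Eliminate b (×25 and ×20, subtract): -1450·a = -22.500 → a = ∂h/∂x = +0.01552
Back-substitute: b = ∂h/∂y = -0.001172.
h(25, 55) = 321.28 + (+0.01552)·(-65) + (-0.001172)·(40) = 321.28 -1.009 -0.047 = 320.224 m.

320.2 m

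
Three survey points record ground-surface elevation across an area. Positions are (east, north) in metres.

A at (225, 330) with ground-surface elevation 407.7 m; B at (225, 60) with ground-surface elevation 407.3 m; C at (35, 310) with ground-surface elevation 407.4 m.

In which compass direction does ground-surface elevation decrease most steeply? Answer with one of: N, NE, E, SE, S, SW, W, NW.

Taking A as reference: B−A = (0, -270, -0.4); C−A = (-190, -20, -0.3).
Determinant of the coordinate differences = 0·(-20) − (-190)·(-270) = -51300.
∂z/∂x = [(-0.4)·(-20) − (-0.3)·(-270)] / -51300 = +0.001423
∂z/∂y = [0·(-0.3) − (-190)·(-0.4)] / -51300 = +0.001481
Steepest decrease is along −∇f = (-0.001423 E, -0.001481 N) → southwest.

SW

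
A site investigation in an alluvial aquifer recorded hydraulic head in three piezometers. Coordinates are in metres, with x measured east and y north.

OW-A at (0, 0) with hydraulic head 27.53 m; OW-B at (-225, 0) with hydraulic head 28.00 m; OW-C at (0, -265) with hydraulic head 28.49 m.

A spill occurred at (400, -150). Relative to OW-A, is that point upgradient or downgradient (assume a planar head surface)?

∂h/∂x = (28.00 − 27.53) / (-225 − 0) = -0.002089
∂h/∂y = (28.49 − 27.53) / (-265 − 0) = -0.003623
Head at (400, -150) = 27.53 + (-0.002089)·(400) + (-0.003623)·(-150) = 27.24 m.
That is lower than the 27.53 m at OW-A, so the point is downgradient.

downgradient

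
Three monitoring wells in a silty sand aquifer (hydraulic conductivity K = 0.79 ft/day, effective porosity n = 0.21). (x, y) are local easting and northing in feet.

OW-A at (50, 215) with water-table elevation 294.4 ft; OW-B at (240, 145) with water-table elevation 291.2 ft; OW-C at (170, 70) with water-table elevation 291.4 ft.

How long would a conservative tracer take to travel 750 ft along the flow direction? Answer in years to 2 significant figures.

33 years

With h = a·x + b·y + c and OW-A as origin, the differences give:
  190·a + (-70)·b = -3.2
  120·a + (-145)·b = -3.0
Eliminate b (×(-145) and ×(-70), subtract): -19150·a = 254.00 → a = ∂h/∂x = -0.01326
Back-substitute: b = ∂h/∂y = +0.009713.
|∇h| = √(-0.01326² + 0.009713²) = 0.01644
Seepage velocity v = K·i/n = 0.79 × 0.01644 / 0.21 = 0.06185 ft/day.
t = 750 / 0.06185 = 1.213e+04 days = 33.2 years.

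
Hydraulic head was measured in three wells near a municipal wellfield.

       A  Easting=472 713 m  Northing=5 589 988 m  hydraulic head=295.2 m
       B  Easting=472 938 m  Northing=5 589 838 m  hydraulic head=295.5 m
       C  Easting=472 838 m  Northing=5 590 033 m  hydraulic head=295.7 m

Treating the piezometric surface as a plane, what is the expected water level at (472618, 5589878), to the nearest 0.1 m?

294.6 m

Taking A as reference: B−A = (225, -150, +0.3); C−A = (125, 45, +0.5).
Determinant of the coordinate differences = 225·45 − 125·(-150) = 28875.
∂h/∂x = [(+0.3)·45 − (+0.5)·(-150)] / 28875 = +0.003065
∂h/∂y = [225·(+0.5) − 125·(+0.3)] / 28875 = +0.002597
h(472618, 5589878) = 295.2 + (+0.003065)·(-95) + (+0.002597)·(-110) = 295.2 -0.291 -0.286 = 294.623 m.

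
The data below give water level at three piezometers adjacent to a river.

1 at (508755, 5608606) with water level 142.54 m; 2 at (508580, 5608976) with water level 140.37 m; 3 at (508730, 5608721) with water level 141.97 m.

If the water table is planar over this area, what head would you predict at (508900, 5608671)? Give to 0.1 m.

142.8 m

Three-point gradient (reference 1): Δ to 2 = (-175, 370, -2.17), Δ to 3 = (-25, 115, -0.57).
∂h/∂x = +0.003554, ∂h/∂y = -0.004184 (det = -10875).
h(508900, 5608671) = 142.54 + (+0.003554)·(145) + (-0.004184)·(65) = 142.54 +0.515 -0.272 = 142.783 m.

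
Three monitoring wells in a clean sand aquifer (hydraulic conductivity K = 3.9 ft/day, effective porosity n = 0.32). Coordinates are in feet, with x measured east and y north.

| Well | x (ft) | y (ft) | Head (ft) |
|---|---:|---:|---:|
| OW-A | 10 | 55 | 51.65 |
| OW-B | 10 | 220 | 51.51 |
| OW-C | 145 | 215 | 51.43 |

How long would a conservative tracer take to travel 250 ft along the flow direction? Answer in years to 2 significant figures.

Differences from OW-A: to OW-B (Δx, Δy, Δh) = (0, 165, -0.14); to OW-C = (135, 160, -0.22).
Solve a·Δx + b·Δy = Δh: det = 0·160 − 135·165 = -22275.
∂h/∂x = [(-0.14)·160 − (-0.22)·165] / -22275 = -0.0006240
∂h/∂y = [0·(-0.22) − 135·(-0.14)] / -22275 = -0.0008485
|∇h| = √(-0.0006240² + -0.0008485²) = 0.001053
Seepage velocity v = K·i/n = 3.9 × 0.001053 / 0.32 = 0.01283 ft/day.
t = 250 / 0.01283 = 1.949e+04 days = 53.4 years.

53 years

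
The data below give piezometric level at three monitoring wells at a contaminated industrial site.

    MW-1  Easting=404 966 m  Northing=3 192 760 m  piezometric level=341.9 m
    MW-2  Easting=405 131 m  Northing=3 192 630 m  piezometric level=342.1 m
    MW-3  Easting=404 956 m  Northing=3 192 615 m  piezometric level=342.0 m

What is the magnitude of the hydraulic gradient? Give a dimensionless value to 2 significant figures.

Differences from MW-1: to MW-2 (Δx, Δy, Δh) = (165, -130, +0.2); to MW-3 = (-10, -145, +0.1).
Determinant of the coordinate differences = 165·(-145) − (-10)·(-130) = -25225.
∂h/∂x = [(+0.2)·(-145) − (+0.1)·(-130)] / -25225 = +0.0006343
∂h/∂y = [165·(+0.1) − (-10)·(+0.2)] / -25225 = -0.0007334
|∇h| = √(0.0006343² + -0.0007334²) = 0.0009696

0.00097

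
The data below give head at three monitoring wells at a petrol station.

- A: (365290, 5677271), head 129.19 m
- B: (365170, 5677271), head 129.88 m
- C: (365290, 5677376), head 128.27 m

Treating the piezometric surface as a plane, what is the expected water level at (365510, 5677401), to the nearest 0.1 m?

126.8 m

∂h/∂x = (129.88 − 129.19) / (365170 − 365290) = -0.005750
∂h/∂y = (128.27 − 129.19) / (5677376 − 5677271) = -0.008762
h(365510, 5677401) = 129.19 + (-0.005750)·(220) + (-0.008762)·(130) = 129.19 -1.265 -1.139 = 126.786 m.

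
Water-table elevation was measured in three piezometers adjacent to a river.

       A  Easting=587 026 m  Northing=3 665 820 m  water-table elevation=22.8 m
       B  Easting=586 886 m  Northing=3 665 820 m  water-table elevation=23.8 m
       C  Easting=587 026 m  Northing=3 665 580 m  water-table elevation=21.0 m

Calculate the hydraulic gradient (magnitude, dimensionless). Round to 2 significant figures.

0.010

∂h/∂x = (23.8 − 22.8) / (586886 − 587026) = -0.007143
∂h/∂y = (21.0 − 22.8) / (3665580 − 3665820) = +0.007500
|∇h| = √(-0.007143² + 0.007500²) = 0.01036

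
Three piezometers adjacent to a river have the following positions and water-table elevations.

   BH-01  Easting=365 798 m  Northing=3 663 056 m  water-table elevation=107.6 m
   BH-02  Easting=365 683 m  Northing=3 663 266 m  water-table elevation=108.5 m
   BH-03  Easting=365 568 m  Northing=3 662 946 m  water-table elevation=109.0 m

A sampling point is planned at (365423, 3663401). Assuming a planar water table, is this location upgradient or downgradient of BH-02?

With h = a·x + b·y + c and BH-01 as origin, the differences give:
  (-115)·a + 210·b = +0.9
  (-230)·a + (-110)·b = +1.4
Eliminate b (×(-110) and ×210, subtract): 60950·a = -393.00 → a = ∂h/∂x = -0.006448
Back-substitute: b = ∂h/∂y = +0.0007547.
Head at (365423, 3663401) = 107.6 + (-0.006448)·(-375) + (+0.0007547)·(345) = 110.28 m.
That is higher than the 108.5 m at BH-02, so the point is upgradient.

upgradient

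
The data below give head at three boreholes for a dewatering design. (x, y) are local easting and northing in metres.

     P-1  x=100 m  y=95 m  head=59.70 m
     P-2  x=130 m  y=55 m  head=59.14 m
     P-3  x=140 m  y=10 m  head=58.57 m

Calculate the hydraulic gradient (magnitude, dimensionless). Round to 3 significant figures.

0.0124

Differences from P-1: to P-2 (Δx, Δy, Δh) = (30, -40, -0.56); to P-3 = (40, -85, -1.13).
Solve a·Δx + b·Δy = Δh: det = 30·(-85) − 40·(-40) = -950.
∂h/∂x = [(-0.56)·(-85) − (-1.13)·(-40)] / -950 = -0.002526
∂h/∂y = [30·(-1.13) − 40·(-0.56)] / -950 = +0.01211
|∇h| = √(-0.002526² + 0.01211²) = 0.01237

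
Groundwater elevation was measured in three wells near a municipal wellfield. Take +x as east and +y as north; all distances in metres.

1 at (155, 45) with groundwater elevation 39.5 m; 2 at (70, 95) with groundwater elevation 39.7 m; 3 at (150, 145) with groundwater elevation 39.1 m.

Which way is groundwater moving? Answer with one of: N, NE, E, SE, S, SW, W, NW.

With h = a·x + b·y + c and 1 as origin, the differences give:
  (-85)·a + 50·b = +0.2
  (-5)·a + 100·b = -0.4
Eliminate b (×100 and ×50, subtract): -8250·a = 40.00 → a = ∂h/∂x = -0.004848
Back-substitute: b = ∂h/∂y = -0.004242.
Flow = −∇h = (+0.004848 east, +0.004242 north), which points northeast.

NE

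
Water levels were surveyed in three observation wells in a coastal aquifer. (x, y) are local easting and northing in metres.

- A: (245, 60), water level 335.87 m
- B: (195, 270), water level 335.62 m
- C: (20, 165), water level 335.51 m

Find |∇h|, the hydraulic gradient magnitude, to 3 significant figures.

0.00149

Differences from A: to B (Δx, Δy, Δh) = (-50, 210, -0.25); to C = (-225, 105, -0.36).
Determinant of the coordinate differences = (-50)·105 − (-225)·210 = 42000.
∂h/∂x = [(-0.25)·105 − (-0.36)·210] / 42000 = +0.001175
∂h/∂y = [(-50)·(-0.36) − (-225)·(-0.25)] / 42000 = -0.0009107
|∇h| = √(0.001175² + -0.0009107²) = 0.001487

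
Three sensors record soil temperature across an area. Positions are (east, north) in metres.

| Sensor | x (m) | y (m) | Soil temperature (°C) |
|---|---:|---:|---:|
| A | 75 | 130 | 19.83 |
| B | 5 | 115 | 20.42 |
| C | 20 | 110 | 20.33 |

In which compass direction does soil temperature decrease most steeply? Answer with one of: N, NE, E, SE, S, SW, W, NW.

Differences from A: to B (Δx, Δy, Δh) = (-70, -15, +0.59); to C = (-55, -20, +0.50).
Determinant of the coordinate differences = (-70)·(-20) − (-55)·(-15) = 575.
∂T/∂x = [(+0.59)·(-20) − (+0.50)·(-15)] / 575 = -0.007478
∂T/∂y = [(-70)·(+0.50) − (-55)·(+0.59)] / 575 = -0.004435
Steepest decrease is along −∇f = (+0.007478 E, +0.004435 N) → northeast.

NE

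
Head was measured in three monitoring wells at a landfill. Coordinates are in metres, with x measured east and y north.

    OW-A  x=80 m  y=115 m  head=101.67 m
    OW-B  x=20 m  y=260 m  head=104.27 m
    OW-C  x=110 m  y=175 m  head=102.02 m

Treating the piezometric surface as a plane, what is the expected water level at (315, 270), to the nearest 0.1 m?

100.5 m

With h = a·x + b·y + c and OW-A as origin, the differences give:
  (-60)·a + 145·b = +2.60
  30·a + 60·b = +0.35
Eliminate b (×60 and ×145, subtract): -7950·a = 105.250 → a = ∂h/∂x = -0.01324
Back-substitute: b = ∂h/∂y = +0.01245.
h(315, 270) = 101.67 + (-0.01324)·(235) + (+0.01245)·(155) = 101.67 -3.111 +1.930 = 100.489 m.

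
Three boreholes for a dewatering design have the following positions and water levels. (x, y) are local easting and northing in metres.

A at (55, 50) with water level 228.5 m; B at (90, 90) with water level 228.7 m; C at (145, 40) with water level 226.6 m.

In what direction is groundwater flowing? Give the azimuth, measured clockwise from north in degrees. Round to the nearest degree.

Differences from A: to B (Δx, Δy, Δh) = (35, 40, +0.2); to C = (90, -10, -1.9).
Determinant of the coordinate differences = 35·(-10) − 90·40 = -3950.
∂h/∂x = [(+0.2)·(-10) − (-1.9)·40] / -3950 = -0.01873
∂h/∂y = [35·(-1.9) − 90·(+0.2)] / -3950 = +0.02139
Flow direction (−∇h) has components (+0.01873 E, -0.02139 N).
Azimuth = atan2(E, N) = atan2(+0.01873, -0.02139) = 138.8° ≈ 139°.

139°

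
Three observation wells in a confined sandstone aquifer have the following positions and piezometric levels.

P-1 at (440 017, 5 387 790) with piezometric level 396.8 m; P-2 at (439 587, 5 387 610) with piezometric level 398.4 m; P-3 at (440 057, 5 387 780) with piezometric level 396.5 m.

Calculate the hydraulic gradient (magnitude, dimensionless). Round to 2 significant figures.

Three-point gradient (reference P-1): Δ to P-2 = (-430, -180, +1.6), Δ to P-3 = (40, -10, -0.3).
∂h/∂x = -0.006087, ∂h/∂y = +0.005652 (det = 11500).
|∇h| = √(-0.006087² + 0.005652²) = 0.008306

0.0083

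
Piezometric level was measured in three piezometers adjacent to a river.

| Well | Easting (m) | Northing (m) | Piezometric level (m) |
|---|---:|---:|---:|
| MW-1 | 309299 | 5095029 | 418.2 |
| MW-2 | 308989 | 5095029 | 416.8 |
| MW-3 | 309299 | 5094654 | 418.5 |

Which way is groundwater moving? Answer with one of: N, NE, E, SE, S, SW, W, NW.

∂h/∂x = (416.8 − 418.2) / (308989 − 309299) = +0.004516
∂h/∂y = (418.5 − 418.2) / (5094654 − 5095029) = -0.0008000
Flow = −∇h = (-0.004516 east, +0.0008000 north), which points west.

W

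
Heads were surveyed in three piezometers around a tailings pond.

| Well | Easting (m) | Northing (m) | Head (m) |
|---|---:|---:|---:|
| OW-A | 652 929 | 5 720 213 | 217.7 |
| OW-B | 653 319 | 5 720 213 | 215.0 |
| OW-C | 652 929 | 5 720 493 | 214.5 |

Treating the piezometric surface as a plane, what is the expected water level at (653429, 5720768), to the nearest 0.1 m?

207.9 m

∂h/∂x = (215.0 − 217.7) / (653319 − 652929) = -0.006923
∂h/∂y = (214.5 − 217.7) / (5720493 − 5720213) = -0.01143
h(653429, 5720768) = 217.7 + (-0.006923)·(500) + (-0.01143)·(555) = 217.7 -3.462 -6.343 = 207.896 m.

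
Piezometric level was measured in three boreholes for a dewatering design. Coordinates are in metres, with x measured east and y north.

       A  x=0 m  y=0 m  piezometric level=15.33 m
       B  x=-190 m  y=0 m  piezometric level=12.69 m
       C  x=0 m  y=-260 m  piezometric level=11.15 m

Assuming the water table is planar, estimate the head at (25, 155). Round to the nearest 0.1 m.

∂h/∂x = (12.69 − 15.33) / (-190 − 0) = +0.01389
∂h/∂y = (11.15 − 15.33) / (-260 − 0) = +0.01608
h(25, 155) = 15.33 + (+0.01389)·(25) + (+0.01608)·(155) = 15.33 +0.347 +2.492 = 18.169 m.

18.2 m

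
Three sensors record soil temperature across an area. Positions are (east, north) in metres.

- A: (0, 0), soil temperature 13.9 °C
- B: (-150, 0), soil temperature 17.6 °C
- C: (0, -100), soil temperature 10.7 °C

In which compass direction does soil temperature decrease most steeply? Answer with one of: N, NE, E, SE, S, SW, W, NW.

SE

∂T/∂x = (17.6 − 13.9) / (-150 − 0) = -0.02467
∂T/∂y = (10.7 − 13.9) / (-100 − 0) = +0.03200
Steepest decrease is along −∇f = (+0.02467 E, -0.03200 N) → southeast.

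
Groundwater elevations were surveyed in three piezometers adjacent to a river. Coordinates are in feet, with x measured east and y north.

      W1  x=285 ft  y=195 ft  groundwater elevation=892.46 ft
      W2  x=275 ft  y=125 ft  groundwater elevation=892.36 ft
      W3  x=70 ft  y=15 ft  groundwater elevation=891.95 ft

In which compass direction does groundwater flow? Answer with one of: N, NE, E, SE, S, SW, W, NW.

Differences from W1: to W2 (Δx, Δy, Δh) = (-10, -70, -0.10); to W3 = (-215, -180, -0.51).
Solve a·Δx + b·Δy = Δh: det = (-10)·(-180) − (-215)·(-70) = -13250.
∂h/∂x = [(-0.10)·(-180) − (-0.51)·(-70)] / -13250 = +0.001336
∂h/∂y = [(-10)·(-0.51) − (-215)·(-0.10)] / -13250 = +0.001238
Flow = −∇h = (-0.001336 east, -0.001238 north), which points southwest.

SW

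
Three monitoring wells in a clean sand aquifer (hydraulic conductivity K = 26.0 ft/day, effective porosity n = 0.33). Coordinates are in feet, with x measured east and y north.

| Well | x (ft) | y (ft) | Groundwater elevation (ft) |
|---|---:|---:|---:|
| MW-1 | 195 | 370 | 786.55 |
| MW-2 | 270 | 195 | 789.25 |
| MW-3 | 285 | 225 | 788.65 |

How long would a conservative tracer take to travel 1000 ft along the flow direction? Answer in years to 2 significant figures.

Taking MW-1 as reference: MW-2−MW-1 = (75, -175, +2.70); MW-3−MW-1 = (90, -145, +2.10).
Determinant of the coordinate differences = 75·(-145) − 90·(-175) = 4875.
∂h/∂x = [(+2.70)·(-145) − (+2.10)·(-175)] / 4875 = -0.004923
∂h/∂y = [75·(+2.10) − 90·(+2.70)] / 4875 = -0.01754
|∇h| = √(-0.004923² + -0.01754²) = 0.01822
Seepage velocity v = K·i/n = 26.0 × 0.01822 / 0.33 = 1.436 ft/day.
t = 1000 / 1.436 = 696.4 days = 1.91 years.

1.9 years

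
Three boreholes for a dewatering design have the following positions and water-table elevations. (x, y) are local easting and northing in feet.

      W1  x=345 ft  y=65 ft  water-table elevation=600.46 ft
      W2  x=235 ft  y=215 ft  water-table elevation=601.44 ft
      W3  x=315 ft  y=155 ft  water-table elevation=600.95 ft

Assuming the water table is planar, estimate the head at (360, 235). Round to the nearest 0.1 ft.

Differences from W1: to W2 (Δx, Δy, Δh) = (-110, 150, +0.98); to W3 = (-30, 90, +0.49).
Determinant of the coordinate differences = (-110)·90 − (-30)·150 = -5400.
∂h/∂x = [(+0.98)·90 − (+0.49)·150] / -5400 = -0.002722
∂h/∂y = [(-110)·(+0.49) − (-30)·(+0.98)] / -5400 = +0.004537
h(360, 235) = 600.46 + (-0.002722)·(15) + (+0.004537)·(170) = 600.46 -0.041 +0.771 = 601.190 ft.

601.2 ft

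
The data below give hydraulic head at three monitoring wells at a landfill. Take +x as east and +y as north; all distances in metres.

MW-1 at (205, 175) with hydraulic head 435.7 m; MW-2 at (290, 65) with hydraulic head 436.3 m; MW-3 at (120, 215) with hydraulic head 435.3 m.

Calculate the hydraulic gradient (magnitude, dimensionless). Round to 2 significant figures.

Taking MW-1 as reference: MW-2−MW-1 = (85, -110, +0.6); MW-3−MW-1 = (-85, 40, -0.4).
Solve a·Δx + b·Δy = Δh: det = 85·40 − (-85)·(-110) = -5950.
∂h/∂x = [(+0.6)·40 − (-0.4)·(-110)] / -5950 = +0.003361
∂h/∂y = [85·(-0.4) − (-85)·(+0.6)] / -5950 = -0.002857
|∇h| = √(0.003361² + -0.002857²) = 0.004411

0.0044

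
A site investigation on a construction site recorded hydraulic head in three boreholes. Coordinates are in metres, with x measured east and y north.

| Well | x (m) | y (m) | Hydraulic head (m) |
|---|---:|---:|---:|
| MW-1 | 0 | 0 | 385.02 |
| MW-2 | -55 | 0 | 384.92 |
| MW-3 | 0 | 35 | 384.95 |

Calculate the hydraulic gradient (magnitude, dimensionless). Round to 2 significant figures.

∂h/∂x = (384.92 − 385.02) / (-55 − 0) = +0.001818
∂h/∂y = (384.95 − 385.02) / (35 − 0) = -0.002000
|∇h| = √(0.001818² + -0.002000²) = 0.002703

0.0027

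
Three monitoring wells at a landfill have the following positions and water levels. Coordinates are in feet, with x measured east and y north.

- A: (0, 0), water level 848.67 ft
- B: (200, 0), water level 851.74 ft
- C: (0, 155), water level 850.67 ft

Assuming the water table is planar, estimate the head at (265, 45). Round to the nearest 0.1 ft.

853.3 ft

∂h/∂x = (851.74 − 848.67) / (200 − 0) = +0.01535
∂h/∂y = (850.67 − 848.67) / (155 − 0) = +0.01290
h(265, 45) = 848.67 + (+0.01535)·(265) + (+0.01290)·(45) = 848.67 +4.068 +0.581 = 853.318 ft.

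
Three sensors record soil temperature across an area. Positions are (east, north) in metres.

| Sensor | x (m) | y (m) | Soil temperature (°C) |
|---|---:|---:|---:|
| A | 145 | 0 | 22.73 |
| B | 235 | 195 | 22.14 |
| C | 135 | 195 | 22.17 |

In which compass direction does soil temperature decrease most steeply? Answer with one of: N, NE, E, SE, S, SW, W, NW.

Differences from A: to B (Δx, Δy, Δh) = (90, 195, -0.59); to C = (-10, 195, -0.56).
Solve a·Δx + b·Δy = ΔT: det = 90·195 − (-10)·195 = 19500.
∂T/∂x = [(-0.59)·195 − (-0.56)·195] / 19500 = -0.0003000
∂T/∂y = [90·(-0.56) − (-10)·(-0.59)] / 19500 = -0.002887
Steepest decrease is along −∇f = (+0.0003000 E, +0.002887 N) → north.

N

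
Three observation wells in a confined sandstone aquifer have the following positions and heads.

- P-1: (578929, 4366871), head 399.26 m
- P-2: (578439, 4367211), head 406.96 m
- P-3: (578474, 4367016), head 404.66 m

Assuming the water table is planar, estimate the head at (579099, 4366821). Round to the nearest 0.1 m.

397.3 m

Taking P-1 as reference: P-2−P-1 = (-490, 340, +7.70); P-3−P-1 = (-455, 145, +5.40).
Determinant of the coordinate differences = (-490)·145 − (-455)·340 = 83650.
∂h/∂x = [(+7.70)·145 − (+5.40)·340] / 83650 = -0.008601
∂h/∂y = [(-490)·(+5.40) − (-455)·(+7.70)] / 83650 = +0.01025
h(579099, 4366821) = 399.26 + (-0.008601)·(170) + (+0.01025)·(-50) = 399.26 -1.462 -0.513 = 397.285 m.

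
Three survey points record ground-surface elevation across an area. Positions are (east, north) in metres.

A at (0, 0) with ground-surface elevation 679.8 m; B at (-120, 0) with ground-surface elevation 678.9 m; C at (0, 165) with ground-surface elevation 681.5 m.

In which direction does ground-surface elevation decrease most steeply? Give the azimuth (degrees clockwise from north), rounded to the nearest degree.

∂z/∂x = (678.9 − 679.8) / (-120 − 0) = +0.007500
∂z/∂y = (681.5 − 679.8) / (165 − 0) = +0.01030
Steepest decrease is along −∇f: components (-0.007500 E, -0.01030 N).
Azimuth = atan2(-0.007500, -0.01030) = 216.1° ≈ 216°.

216°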